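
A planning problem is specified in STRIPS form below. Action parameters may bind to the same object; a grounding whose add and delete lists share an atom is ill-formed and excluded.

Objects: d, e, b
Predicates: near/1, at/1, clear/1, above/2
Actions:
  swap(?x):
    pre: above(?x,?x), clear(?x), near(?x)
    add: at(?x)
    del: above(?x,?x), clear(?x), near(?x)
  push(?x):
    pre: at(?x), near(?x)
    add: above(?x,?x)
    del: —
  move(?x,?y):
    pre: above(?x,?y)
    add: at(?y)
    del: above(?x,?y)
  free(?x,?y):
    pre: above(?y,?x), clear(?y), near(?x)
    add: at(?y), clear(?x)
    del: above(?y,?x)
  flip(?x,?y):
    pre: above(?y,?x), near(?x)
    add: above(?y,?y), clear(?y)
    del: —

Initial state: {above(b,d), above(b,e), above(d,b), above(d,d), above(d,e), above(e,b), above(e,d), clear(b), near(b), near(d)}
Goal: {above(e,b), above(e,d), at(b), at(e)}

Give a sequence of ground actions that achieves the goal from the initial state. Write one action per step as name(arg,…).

move(d,e); move(d,b)

1. move(d,e)  →  {above(b,d), above(b,e), above(d,b), above(d,d), above(e,b), above(e,d), at(e), clear(b), near(b), near(d)}
2. move(d,b)  →  {above(b,d), above(b,e), above(d,d), above(e,b), above(e,d), at(b), at(e), clear(b), near(b), near(d)}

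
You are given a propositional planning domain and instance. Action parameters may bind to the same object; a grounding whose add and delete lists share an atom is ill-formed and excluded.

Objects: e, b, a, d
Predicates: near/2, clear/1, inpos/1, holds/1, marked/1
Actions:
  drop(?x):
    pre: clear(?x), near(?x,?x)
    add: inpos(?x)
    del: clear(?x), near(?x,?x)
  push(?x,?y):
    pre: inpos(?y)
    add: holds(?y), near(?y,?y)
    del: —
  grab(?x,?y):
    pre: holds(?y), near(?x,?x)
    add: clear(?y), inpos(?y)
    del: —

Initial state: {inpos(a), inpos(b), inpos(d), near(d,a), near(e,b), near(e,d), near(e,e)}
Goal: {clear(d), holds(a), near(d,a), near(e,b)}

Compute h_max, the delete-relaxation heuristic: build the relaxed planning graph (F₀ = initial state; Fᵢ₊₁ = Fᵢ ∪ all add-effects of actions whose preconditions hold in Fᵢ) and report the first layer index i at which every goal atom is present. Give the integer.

2

F0 = init (7 atoms)
F1 = F0 ∪ {holds(a), holds(b), holds(d), near(a,a), near(b,b), near(d,d)}  (13 atoms)
F2 = F1 ∪ {clear(a), clear(b), clear(d)}  (16 atoms)
goal ⊆ F2  ⇒  h_max = 2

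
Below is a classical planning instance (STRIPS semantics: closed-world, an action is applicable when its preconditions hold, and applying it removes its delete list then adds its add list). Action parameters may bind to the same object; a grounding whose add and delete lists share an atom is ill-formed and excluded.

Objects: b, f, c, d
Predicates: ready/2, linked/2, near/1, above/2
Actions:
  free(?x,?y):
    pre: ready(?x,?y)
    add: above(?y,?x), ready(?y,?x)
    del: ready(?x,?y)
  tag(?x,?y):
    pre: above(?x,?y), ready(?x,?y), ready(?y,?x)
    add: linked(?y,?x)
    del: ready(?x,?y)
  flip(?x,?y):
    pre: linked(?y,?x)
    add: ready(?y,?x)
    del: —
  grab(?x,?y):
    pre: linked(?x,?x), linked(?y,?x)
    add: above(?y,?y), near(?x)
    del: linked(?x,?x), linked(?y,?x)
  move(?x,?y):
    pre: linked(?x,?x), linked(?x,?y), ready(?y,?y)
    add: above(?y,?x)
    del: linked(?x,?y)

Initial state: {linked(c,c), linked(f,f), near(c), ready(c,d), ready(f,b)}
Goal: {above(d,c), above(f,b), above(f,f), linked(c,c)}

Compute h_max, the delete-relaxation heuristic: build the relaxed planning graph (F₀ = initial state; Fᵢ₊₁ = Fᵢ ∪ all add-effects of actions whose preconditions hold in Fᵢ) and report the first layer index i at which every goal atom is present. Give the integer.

F0 = init (5 atoms)
F1 = F0 ∪ {above(b,f), above(c,c), above(d,c), above(f,f), near(f), ready(b,f), ready(c,c), ready(d,c), ready(f,f)}  (14 atoms)
F2 = F1 ∪ {above(c,d), above(f,b), linked(c,d), linked(f,b)}  (18 atoms)
goal ⊆ F2  ⇒  h_max = 2

2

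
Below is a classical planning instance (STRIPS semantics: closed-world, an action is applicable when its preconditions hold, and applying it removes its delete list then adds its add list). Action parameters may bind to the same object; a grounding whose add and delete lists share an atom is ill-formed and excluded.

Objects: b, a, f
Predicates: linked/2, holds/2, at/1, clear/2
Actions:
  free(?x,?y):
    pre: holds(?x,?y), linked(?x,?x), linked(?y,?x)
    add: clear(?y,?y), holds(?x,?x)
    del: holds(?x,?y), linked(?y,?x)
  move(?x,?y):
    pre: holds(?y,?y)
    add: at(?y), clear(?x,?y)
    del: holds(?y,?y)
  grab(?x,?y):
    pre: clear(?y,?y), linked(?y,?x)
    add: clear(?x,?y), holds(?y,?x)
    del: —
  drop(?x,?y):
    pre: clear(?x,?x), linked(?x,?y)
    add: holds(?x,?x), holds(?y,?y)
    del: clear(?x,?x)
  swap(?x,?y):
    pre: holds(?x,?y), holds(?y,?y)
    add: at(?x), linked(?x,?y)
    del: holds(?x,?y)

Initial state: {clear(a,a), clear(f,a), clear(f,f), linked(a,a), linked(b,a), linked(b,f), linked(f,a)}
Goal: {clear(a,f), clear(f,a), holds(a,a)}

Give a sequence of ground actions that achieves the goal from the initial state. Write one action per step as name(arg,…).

grab(a,a); grab(a,f)

1. grab(a,a)  →  {clear(a,a), clear(f,a), clear(f,f), holds(a,a), linked(a,a), linked(b,a), linked(b,f), linked(f,a)}
2. grab(a,f)  →  {clear(a,a), clear(a,f), clear(f,a), clear(f,f), holds(a,a), holds(f,a), linked(a,a), linked(b,a), linked(b,f), linked(f,a)}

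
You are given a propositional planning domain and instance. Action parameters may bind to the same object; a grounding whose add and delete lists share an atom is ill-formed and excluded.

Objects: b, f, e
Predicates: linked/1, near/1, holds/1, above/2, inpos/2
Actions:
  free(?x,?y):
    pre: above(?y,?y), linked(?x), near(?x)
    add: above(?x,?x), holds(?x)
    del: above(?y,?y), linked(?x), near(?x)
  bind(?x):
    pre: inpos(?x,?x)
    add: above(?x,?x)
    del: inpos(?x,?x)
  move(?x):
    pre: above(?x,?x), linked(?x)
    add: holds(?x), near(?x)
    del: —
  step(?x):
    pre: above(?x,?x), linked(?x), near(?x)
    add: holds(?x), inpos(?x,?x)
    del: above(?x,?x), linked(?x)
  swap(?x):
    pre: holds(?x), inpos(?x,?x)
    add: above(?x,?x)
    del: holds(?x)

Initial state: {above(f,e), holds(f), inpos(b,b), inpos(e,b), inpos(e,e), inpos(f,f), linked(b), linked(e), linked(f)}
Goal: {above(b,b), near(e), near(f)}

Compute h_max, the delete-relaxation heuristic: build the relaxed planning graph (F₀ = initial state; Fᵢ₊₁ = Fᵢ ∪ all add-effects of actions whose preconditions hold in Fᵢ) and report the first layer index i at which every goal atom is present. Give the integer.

F0 = init (9 atoms)
F1 = F0 ∪ {above(b,b), above(e,e), above(f,f)}  (12 atoms)
F2 = F1 ∪ {holds(b), holds(e), near(b), near(e), near(f)}  (17 atoms)
goal ⊆ F2  ⇒  h_max = 2

2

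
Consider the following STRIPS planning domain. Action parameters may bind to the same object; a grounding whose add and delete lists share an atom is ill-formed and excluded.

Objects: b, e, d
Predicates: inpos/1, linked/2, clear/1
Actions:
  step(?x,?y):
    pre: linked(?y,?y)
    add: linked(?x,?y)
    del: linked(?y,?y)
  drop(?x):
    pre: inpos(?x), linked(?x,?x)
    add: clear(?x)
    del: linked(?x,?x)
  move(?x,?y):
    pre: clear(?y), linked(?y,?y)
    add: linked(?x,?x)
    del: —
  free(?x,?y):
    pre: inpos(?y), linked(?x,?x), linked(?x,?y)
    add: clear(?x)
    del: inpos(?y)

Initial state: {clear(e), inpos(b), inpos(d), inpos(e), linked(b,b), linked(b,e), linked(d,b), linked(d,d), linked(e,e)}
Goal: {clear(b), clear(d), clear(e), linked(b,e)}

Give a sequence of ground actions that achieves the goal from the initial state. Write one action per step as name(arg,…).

1. drop(b)  →  {clear(b), clear(e), inpos(b), inpos(d), inpos(e), linked(b,e), linked(d,b), linked(d,d), linked(e,e)}
2. drop(d)  →  {clear(b), clear(d), clear(e), inpos(b), inpos(d), inpos(e), linked(b,e), linked(d,b), linked(e,e)}

drop(b); drop(d)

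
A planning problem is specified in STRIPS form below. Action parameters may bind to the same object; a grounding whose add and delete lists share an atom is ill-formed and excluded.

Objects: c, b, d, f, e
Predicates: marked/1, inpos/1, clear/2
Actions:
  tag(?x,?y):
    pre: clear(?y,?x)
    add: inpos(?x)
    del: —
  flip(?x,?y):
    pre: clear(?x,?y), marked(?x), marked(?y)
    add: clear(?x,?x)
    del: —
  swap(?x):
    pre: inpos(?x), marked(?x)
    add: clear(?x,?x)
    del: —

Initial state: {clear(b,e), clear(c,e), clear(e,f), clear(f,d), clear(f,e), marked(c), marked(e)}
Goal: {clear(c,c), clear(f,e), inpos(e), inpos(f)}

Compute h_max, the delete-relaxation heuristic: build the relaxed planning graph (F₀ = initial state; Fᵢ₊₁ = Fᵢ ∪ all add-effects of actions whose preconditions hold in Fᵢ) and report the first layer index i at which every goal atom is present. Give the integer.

1

F0 = init (7 atoms)
F1 = F0 ∪ {clear(c,c), inpos(d), inpos(e), inpos(f)}  (11 atoms)
goal ⊆ F1  ⇒  h_max = 1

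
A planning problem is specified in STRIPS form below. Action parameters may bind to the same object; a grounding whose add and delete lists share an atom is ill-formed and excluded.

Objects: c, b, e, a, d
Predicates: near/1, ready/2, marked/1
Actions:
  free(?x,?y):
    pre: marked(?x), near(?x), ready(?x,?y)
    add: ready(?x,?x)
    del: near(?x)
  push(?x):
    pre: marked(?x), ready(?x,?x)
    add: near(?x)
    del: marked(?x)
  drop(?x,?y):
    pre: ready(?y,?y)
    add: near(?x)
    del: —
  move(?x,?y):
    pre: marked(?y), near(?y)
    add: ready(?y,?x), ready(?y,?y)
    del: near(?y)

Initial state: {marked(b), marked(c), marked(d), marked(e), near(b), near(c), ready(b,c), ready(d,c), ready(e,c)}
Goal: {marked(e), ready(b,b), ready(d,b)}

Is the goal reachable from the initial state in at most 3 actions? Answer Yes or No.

Yes

1. free(b,c)  →  {marked(b), marked(c), marked(d), marked(e), near(c), ready(b,b), ready(b,c), ready(d,c), ready(e,c)}
2. drop(d,b)  →  {marked(b), marked(c), marked(d), marked(e), near(c), near(d), ready(b,b), ready(b,c), ready(d,c), ready(e,c)}
3. move(b,d)  →  {marked(b), marked(c), marked(d), marked(e), near(c), ready(b,b), ready(b,c), ready(d,b), ready(d,c), ready(d,d), ready(e,c)}
optimal plan length = 3; 3 ≤ 3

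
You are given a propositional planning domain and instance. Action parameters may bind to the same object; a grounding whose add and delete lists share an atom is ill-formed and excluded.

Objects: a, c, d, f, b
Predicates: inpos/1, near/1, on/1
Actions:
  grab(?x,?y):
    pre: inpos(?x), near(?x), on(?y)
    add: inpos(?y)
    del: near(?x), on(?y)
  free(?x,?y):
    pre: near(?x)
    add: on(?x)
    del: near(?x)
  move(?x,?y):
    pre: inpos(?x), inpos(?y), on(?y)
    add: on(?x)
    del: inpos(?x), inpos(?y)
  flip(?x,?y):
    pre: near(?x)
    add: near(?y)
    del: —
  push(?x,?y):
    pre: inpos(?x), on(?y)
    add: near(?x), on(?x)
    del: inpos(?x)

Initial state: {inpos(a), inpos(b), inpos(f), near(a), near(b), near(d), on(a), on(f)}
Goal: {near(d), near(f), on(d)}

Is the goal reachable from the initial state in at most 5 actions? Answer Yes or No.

Yes

1. free(d,a)  →  {inpos(a), inpos(b), inpos(f), near(a), near(b), on(a), on(d), on(f)}
2. flip(a,d)  →  {inpos(a), inpos(b), inpos(f), near(a), near(b), near(d), on(a), on(d), on(f)}
3. flip(a,f)  →  {inpos(a), inpos(b), inpos(f), near(a), near(b), near(d), near(f), on(a), on(d), on(f)}
optimal plan length = 3; 3 ≤ 5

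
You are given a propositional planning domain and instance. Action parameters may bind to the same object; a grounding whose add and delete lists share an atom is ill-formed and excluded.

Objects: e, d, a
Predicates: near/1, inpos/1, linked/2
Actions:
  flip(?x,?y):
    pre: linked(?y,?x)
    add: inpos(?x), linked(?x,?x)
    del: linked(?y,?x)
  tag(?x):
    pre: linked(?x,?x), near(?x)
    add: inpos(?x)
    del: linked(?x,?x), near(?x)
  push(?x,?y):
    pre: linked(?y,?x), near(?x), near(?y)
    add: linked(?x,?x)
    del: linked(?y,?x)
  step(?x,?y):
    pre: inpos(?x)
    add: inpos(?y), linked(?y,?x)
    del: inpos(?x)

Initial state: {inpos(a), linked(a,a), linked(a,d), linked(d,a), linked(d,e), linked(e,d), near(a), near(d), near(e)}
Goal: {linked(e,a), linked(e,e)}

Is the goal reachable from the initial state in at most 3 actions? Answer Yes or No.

Yes

1. flip(e,d)  →  {inpos(a), inpos(e), linked(a,a), linked(a,d), linked(d,a), linked(e,d), linked(e,e), near(a), near(d), near(e)}
2. step(a,e)  →  {inpos(e), linked(a,a), linked(a,d), linked(d,a), linked(e,a), linked(e,d), linked(e,e), near(a), near(d), near(e)}
optimal plan length = 2; 2 ≤ 3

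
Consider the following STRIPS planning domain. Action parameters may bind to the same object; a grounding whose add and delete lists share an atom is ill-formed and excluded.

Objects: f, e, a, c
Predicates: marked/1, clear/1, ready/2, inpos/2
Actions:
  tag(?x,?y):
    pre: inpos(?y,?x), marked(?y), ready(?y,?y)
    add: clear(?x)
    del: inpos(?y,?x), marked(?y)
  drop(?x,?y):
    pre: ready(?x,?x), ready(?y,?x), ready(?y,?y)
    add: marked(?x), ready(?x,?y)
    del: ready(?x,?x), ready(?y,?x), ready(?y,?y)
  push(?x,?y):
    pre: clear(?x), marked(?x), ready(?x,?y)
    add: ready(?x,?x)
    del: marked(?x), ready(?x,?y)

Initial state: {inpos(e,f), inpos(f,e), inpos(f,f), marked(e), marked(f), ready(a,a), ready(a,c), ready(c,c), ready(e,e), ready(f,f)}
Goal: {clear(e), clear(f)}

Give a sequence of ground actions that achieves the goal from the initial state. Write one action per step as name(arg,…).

1. tag(f,e)  →  {clear(f), inpos(f,e), inpos(f,f), marked(f), ready(a,a), ready(a,c), ready(c,c), ready(e,e), ready(f,f)}
2. tag(e,f)  →  {clear(e), clear(f), inpos(f,f), ready(a,a), ready(a,c), ready(c,c), ready(e,e), ready(f,f)}

tag(f,e); tag(e,f)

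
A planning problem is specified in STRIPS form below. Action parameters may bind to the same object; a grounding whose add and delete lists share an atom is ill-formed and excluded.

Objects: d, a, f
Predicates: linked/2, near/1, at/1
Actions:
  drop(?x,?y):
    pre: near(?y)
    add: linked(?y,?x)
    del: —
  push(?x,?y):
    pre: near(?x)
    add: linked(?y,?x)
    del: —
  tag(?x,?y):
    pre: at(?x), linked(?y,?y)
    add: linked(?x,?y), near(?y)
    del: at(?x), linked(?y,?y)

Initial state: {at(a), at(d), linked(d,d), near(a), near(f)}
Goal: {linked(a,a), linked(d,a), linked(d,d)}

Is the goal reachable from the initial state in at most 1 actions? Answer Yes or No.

No

1. drop(a,a)  →  {at(a), at(d), linked(a,a), linked(d,d), near(a), near(f)}
2. push(a,d)  →  {at(a), at(d), linked(a,a), linked(d,a), linked(d,d), near(a), near(f)}
optimal plan length = 2; 2 > 1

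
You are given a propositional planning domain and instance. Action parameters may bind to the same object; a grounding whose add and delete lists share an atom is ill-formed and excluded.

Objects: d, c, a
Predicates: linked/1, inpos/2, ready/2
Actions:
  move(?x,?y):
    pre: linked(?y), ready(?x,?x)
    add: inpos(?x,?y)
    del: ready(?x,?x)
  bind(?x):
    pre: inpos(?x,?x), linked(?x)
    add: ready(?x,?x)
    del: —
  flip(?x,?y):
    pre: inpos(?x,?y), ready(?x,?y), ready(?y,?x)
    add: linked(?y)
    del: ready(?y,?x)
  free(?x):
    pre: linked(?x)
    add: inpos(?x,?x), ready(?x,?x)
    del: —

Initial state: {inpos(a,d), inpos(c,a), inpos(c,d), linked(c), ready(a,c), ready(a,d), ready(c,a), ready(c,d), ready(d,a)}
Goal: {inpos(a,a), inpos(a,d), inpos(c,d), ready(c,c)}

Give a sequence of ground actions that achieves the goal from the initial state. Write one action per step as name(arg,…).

1. flip(c,a)  →  {inpos(a,d), inpos(c,a), inpos(c,d), linked(a), linked(c), ready(a,d), ready(c,a), ready(c,d), ready(d,a)}
2. free(c)  →  {inpos(a,d), inpos(c,a), inpos(c,c), inpos(c,d), linked(a), linked(c), ready(a,d), ready(c,a), ready(c,c), ready(c,d), ready(d,a)}
3. free(a)  →  {inpos(a,a), inpos(a,d), inpos(c,a), inpos(c,c), inpos(c,d), linked(a), linked(c), ready(a,a), ready(a,d), ready(c,a), ready(c,c), ready(c,d), ready(d,a)}

flip(c,a); free(c); free(a)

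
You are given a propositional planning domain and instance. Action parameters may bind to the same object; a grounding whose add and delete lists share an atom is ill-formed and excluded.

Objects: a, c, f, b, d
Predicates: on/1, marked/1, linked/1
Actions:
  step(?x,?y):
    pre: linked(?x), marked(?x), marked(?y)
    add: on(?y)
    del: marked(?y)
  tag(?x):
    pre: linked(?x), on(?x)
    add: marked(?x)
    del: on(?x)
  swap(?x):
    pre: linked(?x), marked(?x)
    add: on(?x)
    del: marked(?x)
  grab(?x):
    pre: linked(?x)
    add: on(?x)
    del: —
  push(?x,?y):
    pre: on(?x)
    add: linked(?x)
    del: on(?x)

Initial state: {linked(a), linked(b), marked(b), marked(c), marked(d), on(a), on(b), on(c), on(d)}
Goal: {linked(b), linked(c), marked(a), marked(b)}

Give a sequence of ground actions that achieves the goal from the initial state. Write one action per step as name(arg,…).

tag(a); push(c,a)

1. tag(a)  →  {linked(a), linked(b), marked(a), marked(b), marked(c), marked(d), on(b), on(c), on(d)}
2. push(c,a)  →  {linked(a), linked(b), linked(c), marked(a), marked(b), marked(c), marked(d), on(b), on(d)}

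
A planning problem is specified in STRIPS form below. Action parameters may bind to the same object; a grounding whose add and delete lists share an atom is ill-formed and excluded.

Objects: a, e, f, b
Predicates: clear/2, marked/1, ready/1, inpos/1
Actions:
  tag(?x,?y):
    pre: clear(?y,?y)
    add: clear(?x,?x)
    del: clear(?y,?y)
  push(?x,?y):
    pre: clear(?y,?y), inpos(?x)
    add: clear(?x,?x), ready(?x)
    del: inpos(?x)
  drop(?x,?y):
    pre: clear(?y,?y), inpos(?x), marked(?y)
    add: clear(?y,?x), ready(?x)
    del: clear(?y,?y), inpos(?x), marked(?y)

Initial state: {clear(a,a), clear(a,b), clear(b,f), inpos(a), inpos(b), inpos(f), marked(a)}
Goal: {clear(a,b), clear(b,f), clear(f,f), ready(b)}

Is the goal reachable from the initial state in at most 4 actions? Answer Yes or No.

Yes

1. tag(f,a)  →  {clear(a,b), clear(b,f), clear(f,f), inpos(a), inpos(b), inpos(f), marked(a)}
2. push(b,f)  →  {clear(a,b), clear(b,b), clear(b,f), clear(f,f), inpos(a), inpos(f), marked(a), ready(b)}
optimal plan length = 2; 2 ≤ 4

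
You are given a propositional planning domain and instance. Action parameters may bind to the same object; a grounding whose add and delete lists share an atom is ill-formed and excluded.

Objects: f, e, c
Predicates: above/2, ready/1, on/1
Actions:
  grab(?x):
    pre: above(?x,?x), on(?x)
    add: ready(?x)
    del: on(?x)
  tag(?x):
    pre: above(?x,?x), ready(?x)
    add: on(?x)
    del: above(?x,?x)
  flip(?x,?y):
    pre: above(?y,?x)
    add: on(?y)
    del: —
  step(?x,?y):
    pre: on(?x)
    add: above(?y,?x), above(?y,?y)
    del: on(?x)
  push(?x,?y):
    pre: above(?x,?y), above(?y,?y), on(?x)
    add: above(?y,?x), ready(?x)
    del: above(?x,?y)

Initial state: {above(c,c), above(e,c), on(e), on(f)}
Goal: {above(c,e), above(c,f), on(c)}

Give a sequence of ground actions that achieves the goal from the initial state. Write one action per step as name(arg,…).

1. flip(c,c)  →  {above(c,c), above(e,c), on(c), on(e), on(f)}
2. step(f,c)  →  {above(c,c), above(c,f), above(e,c), on(c), on(e)}
3. step(e,c)  →  {above(c,c), above(c,e), above(c,f), above(e,c), on(c)}

flip(c,c); step(f,c); step(e,c)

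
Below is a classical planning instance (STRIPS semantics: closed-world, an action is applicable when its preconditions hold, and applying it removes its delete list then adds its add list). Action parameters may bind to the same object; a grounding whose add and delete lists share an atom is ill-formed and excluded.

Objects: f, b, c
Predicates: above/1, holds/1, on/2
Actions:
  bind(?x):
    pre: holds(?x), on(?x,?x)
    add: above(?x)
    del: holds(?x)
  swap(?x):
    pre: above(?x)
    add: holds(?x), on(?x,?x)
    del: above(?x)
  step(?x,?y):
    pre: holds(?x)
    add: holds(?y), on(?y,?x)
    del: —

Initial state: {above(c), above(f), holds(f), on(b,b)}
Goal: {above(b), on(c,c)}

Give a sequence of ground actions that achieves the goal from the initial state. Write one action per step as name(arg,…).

swap(c); step(f,b); bind(b)

1. swap(c)  →  {above(f), holds(c), holds(f), on(b,b), on(c,c)}
2. step(f,b)  →  {above(f), holds(b), holds(c), holds(f), on(b,b), on(b,f), on(c,c)}
3. bind(b)  →  {above(b), above(f), holds(c), holds(f), on(b,b), on(b,f), on(c,c)}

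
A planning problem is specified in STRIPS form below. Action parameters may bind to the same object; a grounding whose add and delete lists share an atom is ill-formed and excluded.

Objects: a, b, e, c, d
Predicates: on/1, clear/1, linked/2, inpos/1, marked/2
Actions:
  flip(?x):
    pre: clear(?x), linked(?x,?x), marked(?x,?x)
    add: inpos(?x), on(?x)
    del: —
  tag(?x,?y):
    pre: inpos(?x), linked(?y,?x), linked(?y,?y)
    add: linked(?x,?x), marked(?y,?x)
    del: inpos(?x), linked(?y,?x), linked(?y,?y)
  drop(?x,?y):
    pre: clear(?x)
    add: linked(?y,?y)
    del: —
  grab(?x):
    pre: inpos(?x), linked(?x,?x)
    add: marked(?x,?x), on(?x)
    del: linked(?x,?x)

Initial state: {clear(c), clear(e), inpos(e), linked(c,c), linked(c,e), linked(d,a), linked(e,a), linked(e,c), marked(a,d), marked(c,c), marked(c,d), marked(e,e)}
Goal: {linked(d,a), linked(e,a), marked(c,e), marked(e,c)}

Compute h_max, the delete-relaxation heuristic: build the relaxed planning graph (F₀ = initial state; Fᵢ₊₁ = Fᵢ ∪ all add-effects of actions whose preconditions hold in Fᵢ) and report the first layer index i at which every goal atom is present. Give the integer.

2

F0 = init (12 atoms)
F1 = F0 ∪ {inpos(c), linked(a,a), linked(b,b), linked(d,d), linked(e,e), marked(c,e), on(c)}  (19 atoms)
F2 = F1 ∪ {marked(e,c), on(e)}  (21 atoms)
goal ⊆ F2  ⇒  h_max = 2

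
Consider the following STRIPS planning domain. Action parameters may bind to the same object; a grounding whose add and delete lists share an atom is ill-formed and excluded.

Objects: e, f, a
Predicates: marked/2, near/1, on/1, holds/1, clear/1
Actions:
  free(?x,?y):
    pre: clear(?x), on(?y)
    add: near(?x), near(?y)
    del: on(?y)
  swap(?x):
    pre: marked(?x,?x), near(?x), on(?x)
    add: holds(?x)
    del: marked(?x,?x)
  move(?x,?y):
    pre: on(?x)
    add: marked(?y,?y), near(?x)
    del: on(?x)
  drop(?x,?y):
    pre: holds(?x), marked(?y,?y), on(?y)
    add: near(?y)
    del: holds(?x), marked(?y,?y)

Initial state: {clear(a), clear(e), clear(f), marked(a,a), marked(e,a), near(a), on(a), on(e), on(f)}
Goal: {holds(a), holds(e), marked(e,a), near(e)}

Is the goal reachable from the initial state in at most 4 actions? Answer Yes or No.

Yes

1. free(e,f)  →  {clear(a), clear(e), clear(f), marked(a,a), marked(e,a), near(a), near(e), near(f), on(a), on(e)}
2. swap(a)  →  {clear(a), clear(e), clear(f), holds(a), marked(e,a), near(a), near(e), near(f), on(a), on(e)}
3. move(a,e)  →  {clear(a), clear(e), clear(f), holds(a), marked(e,a), marked(e,e), near(a), near(e), near(f), on(e)}
4. swap(e)  →  {clear(a), clear(e), clear(f), holds(a), holds(e), marked(e,a), near(a), near(e), near(f), on(e)}
optimal plan length = 4; 4 ≤ 4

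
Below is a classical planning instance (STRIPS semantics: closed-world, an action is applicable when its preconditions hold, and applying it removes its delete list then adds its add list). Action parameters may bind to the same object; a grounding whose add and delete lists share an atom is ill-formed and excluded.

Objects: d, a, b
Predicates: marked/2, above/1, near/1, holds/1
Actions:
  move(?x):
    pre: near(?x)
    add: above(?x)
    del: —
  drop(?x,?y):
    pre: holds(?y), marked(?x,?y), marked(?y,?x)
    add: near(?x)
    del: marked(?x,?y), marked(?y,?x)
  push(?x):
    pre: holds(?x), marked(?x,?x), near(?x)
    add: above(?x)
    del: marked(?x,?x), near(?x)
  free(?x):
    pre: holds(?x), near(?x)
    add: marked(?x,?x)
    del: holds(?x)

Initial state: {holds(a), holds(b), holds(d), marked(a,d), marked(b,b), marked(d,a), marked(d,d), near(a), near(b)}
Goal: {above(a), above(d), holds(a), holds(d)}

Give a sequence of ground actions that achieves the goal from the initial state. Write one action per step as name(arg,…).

1. move(a)  →  {above(a), holds(a), holds(b), holds(d), marked(a,d), marked(b,b), marked(d,a), marked(d,d), near(a), near(b)}
2. drop(d,d)  →  {above(a), holds(a), holds(b), holds(d), marked(a,d), marked(b,b), marked(d,a), near(a), near(b), near(d)}
3. move(d)  →  {above(a), above(d), holds(a), holds(b), holds(d), marked(a,d), marked(b,b), marked(d,a), near(a), near(b), near(d)}

move(a); drop(d,d); move(d)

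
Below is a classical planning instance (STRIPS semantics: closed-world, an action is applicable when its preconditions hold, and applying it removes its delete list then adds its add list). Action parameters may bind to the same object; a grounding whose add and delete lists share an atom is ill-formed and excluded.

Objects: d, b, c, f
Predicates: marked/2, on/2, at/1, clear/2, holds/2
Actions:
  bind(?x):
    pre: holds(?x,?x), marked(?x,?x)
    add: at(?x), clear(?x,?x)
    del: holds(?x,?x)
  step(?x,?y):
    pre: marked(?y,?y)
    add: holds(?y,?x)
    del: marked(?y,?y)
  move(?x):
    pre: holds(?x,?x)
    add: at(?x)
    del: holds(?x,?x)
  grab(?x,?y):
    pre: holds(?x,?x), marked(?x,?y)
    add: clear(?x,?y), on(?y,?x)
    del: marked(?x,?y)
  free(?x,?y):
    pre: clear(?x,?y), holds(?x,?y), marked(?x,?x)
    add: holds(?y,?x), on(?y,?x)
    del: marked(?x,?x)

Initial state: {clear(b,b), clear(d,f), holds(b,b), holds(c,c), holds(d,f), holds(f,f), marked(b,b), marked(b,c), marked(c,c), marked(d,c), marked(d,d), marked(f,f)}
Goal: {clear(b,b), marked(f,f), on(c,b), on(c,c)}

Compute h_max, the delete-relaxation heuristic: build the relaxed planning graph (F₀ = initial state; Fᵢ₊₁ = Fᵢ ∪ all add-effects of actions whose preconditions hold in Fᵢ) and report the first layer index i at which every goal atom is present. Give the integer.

1

F0 = init (12 atoms)
F1 = F0 ∪ {at(b), at(c), at(f), clear(b,c), clear(c,c), clear(f,f), holds(b,c), holds(b,d), holds(b,f), holds(c,b), holds(c,d), holds(c,f), holds(d,b), holds(d,c), holds(d,d), holds(f,b), holds(f,c), holds(f,d), on(b,b), on(c,b), on(c,c), on(f,d), on(f,f)}  (35 atoms)
goal ⊆ F1  ⇒  h_max = 1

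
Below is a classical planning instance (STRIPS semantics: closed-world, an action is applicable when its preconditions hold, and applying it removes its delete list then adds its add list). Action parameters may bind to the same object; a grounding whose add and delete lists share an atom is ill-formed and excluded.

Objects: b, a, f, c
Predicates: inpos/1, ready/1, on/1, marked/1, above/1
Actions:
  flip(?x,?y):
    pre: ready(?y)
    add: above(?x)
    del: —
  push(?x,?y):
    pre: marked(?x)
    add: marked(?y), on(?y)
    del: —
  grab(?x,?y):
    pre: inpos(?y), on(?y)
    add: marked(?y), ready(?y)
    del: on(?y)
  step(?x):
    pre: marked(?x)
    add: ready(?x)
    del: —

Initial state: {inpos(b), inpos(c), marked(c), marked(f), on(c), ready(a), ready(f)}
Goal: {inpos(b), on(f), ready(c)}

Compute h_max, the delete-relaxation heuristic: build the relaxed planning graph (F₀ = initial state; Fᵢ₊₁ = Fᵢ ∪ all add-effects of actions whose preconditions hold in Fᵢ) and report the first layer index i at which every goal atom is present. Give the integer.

F0 = init (7 atoms)
F1 = F0 ∪ {above(a), above(b), above(c), above(f), marked(a), marked(b), on(a), on(b), on(f), ready(c)}  (17 atoms)
goal ⊆ F1  ⇒  h_max = 1

1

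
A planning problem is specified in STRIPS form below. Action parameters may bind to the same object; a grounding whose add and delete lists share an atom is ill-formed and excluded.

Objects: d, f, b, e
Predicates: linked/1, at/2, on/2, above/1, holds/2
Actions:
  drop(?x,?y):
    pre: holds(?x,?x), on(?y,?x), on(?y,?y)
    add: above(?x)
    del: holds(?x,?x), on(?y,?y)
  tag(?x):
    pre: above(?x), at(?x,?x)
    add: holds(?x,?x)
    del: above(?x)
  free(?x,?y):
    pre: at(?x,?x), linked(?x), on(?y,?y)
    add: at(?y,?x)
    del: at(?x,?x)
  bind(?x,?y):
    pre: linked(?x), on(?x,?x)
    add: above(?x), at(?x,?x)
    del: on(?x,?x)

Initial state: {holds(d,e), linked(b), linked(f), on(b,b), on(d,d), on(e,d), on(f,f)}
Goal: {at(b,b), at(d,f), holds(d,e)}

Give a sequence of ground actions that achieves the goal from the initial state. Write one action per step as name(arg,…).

1. bind(f,d)  →  {above(f), at(f,f), holds(d,e), linked(b), linked(f), on(b,b), on(d,d), on(e,d)}
2. free(f,d)  →  {above(f), at(d,f), holds(d,e), linked(b), linked(f), on(b,b), on(d,d), on(e,d)}
3. bind(b,d)  →  {above(b), above(f), at(b,b), at(d,f), holds(d,e), linked(b), linked(f), on(d,d), on(e,d)}

bind(f,d); free(f,d); bind(b,d)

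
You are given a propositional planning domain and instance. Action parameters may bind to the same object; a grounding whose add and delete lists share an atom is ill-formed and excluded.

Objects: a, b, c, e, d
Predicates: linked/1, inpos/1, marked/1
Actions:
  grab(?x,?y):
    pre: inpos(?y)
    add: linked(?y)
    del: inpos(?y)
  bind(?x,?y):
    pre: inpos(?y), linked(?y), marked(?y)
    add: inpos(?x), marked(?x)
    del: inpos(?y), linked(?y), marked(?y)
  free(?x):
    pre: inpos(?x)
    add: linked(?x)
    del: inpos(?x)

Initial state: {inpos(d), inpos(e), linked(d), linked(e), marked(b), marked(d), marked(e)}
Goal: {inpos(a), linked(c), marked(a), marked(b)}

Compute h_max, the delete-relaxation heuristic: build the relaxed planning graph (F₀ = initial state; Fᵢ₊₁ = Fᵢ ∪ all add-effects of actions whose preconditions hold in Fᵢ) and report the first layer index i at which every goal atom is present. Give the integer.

F0 = init (7 atoms)
F1 = F0 ∪ {inpos(a), inpos(b), inpos(c), marked(a), marked(c)}  (12 atoms)
F2 = F1 ∪ {linked(a), linked(b), linked(c)}  (15 atoms)
goal ⊆ F2  ⇒  h_max = 2

2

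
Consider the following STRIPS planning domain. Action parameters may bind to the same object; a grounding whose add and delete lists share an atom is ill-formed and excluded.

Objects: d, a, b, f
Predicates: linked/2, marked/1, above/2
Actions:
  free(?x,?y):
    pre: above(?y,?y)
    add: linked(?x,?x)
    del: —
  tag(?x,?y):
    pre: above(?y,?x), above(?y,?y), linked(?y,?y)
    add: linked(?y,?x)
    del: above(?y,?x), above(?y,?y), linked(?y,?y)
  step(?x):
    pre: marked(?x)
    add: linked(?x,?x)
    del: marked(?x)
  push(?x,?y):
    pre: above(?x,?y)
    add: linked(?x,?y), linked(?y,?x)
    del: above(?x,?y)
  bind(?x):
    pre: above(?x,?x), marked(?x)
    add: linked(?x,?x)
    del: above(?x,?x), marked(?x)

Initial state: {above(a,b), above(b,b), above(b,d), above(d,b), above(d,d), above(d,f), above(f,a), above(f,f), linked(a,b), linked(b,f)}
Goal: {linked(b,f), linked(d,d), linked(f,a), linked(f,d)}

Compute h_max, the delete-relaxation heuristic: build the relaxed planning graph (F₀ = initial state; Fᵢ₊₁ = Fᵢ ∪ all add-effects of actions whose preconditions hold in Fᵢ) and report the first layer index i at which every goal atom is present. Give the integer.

F0 = init (10 atoms)
F1 = F0 ∪ {linked(a,a), linked(a,f), linked(b,a), linked(b,b), linked(b,d), linked(d,b), linked(d,d), linked(d,f), linked(f,a), linked(f,d), linked(f,f)}  (21 atoms)
goal ⊆ F1  ⇒  h_max = 1

1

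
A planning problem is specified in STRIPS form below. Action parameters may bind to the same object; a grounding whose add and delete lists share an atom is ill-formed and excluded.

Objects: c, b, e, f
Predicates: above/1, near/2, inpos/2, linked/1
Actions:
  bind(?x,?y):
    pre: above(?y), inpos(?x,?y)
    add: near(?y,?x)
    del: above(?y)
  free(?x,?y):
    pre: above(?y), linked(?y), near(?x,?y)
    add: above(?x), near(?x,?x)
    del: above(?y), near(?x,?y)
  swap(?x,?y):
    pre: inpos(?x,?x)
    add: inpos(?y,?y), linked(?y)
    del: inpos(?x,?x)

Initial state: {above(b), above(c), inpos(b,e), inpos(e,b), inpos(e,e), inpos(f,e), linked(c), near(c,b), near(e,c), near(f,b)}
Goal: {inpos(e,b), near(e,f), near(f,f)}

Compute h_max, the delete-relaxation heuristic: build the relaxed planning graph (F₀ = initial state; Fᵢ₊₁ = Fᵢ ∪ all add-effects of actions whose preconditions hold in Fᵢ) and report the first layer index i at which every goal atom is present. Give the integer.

2

F0 = init (10 atoms)
F1 = F0 ∪ {above(e), inpos(b,b), inpos(c,c), inpos(f,f), linked(b), linked(f), near(b,e), near(e,e)}  (18 atoms)
F2 = F1 ∪ {above(f), linked(e), near(b,b), near(c,c), near(e,b), near(e,f), near(f,f)}  (25 atoms)
goal ⊆ F2  ⇒  h_max = 2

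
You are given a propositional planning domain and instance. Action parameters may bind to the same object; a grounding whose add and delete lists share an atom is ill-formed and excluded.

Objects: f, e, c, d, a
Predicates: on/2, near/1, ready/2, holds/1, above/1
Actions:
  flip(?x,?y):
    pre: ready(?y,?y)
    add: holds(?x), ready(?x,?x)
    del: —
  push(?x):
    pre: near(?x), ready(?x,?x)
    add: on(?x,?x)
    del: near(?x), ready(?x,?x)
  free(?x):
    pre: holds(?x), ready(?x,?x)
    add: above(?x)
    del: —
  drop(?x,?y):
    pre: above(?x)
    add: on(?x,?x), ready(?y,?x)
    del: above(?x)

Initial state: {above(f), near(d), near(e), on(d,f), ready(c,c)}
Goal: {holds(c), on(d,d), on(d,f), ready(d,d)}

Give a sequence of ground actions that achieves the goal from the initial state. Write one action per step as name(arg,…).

flip(c,c); flip(d,c); push(d); flip(d,c)

1. flip(c,c)  →  {above(f), holds(c), near(d), near(e), on(d,f), ready(c,c)}
2. flip(d,c)  →  {above(f), holds(c), holds(d), near(d), near(e), on(d,f), ready(c,c), ready(d,d)}
3. push(d)  →  {above(f), holds(c), holds(d), near(e), on(d,d), on(d,f), ready(c,c)}
4. flip(d,c)  →  {above(f), holds(c), holds(d), near(e), on(d,d), on(d,f), ready(c,c), ready(d,d)}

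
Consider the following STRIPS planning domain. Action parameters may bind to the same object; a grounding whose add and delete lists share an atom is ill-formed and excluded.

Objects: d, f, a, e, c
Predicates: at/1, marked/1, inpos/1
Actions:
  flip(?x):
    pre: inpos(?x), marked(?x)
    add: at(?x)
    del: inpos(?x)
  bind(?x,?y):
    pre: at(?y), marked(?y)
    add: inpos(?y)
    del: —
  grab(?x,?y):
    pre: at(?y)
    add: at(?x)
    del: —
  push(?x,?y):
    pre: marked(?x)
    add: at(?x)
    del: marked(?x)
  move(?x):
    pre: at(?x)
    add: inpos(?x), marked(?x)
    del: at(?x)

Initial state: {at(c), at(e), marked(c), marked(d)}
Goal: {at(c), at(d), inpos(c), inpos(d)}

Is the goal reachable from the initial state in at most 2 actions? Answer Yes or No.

No

1. bind(d,c)  →  {at(c), at(e), inpos(c), marked(c), marked(d)}
2. grab(d,e)  →  {at(c), at(d), at(e), inpos(c), marked(c), marked(d)}
3. bind(d,d)  →  {at(c), at(d), at(e), inpos(c), inpos(d), marked(c), marked(d)}
optimal plan length = 3; 3 > 2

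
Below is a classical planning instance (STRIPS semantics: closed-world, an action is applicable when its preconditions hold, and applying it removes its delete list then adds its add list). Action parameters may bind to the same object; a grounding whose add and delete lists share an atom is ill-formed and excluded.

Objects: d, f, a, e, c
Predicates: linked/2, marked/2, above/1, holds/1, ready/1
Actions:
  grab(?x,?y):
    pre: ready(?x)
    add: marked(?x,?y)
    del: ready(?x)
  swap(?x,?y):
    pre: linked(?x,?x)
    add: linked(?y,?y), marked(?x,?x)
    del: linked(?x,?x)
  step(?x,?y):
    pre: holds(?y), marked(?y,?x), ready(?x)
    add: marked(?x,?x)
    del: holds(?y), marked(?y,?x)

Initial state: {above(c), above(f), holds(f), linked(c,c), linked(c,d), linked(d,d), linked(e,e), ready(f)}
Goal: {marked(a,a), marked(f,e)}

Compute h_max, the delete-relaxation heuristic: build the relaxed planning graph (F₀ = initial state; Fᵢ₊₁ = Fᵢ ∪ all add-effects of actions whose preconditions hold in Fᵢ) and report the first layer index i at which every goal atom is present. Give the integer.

2

F0 = init (8 atoms)
F1 = F0 ∪ {linked(a,a), linked(f,f), marked(c,c), marked(d,d), marked(e,e), marked(f,a), marked(f,c), marked(f,d), marked(f,e), marked(f,f)}  (18 atoms)
F2 = F1 ∪ {marked(a,a)}  (19 atoms)
goal ⊆ F2  ⇒  h_max = 2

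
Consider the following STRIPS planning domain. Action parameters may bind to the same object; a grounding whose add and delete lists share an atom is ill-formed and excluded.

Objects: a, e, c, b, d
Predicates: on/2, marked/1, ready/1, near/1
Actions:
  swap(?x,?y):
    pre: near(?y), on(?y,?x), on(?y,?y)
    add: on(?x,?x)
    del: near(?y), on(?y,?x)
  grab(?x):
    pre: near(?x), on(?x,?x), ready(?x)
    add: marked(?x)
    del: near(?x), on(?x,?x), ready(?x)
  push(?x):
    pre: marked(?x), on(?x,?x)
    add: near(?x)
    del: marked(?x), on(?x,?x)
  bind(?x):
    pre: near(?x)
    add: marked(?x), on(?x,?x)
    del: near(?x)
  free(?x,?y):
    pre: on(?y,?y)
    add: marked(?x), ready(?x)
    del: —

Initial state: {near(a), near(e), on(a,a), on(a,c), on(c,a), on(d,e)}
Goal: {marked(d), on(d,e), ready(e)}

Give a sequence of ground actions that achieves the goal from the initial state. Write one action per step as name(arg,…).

1. free(e,a)  →  {marked(e), near(a), near(e), on(a,a), on(a,c), on(c,a), on(d,e), ready(e)}
2. free(d,a)  →  {marked(d), marked(e), near(a), near(e), on(a,a), on(a,c), on(c,a), on(d,e), ready(d), ready(e)}

free(e,a); free(d,a)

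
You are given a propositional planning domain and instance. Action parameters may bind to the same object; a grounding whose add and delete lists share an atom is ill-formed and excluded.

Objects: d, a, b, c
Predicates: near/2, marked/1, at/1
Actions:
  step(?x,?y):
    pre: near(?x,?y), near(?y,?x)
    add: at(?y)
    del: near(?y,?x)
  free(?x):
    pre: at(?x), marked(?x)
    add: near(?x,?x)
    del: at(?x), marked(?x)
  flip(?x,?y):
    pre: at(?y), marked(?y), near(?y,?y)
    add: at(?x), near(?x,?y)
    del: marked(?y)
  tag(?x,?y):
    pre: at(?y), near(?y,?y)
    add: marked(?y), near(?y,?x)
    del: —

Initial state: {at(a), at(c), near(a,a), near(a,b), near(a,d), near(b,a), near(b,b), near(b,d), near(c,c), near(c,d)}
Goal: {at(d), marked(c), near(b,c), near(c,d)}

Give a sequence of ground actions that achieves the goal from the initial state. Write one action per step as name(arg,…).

1. step(a,b)  →  {at(a), at(b), at(c), near(a,a), near(a,b), near(a,d), near(b,b), near(b,d), near(c,c), near(c,d)}
2. tag(d,c)  →  {at(a), at(b), at(c), marked(c), near(a,a), near(a,b), near(a,d), near(b,b), near(b,d), near(c,c), near(c,d)}
3. tag(c,b)  →  {at(a), at(b), at(c), marked(b), marked(c), near(a,a), near(a,b), near(a,d), near(b,b), near(b,c), near(b,d), near(c,c), near(c,d)}
4. flip(d,b)  →  {at(a), at(b), at(c), at(d), marked(c), near(a,a), near(a,b), near(a,d), near(b,b), near(b,c), near(b,d), near(c,c), near(c,d), near(d,b)}

step(a,b); tag(d,c); tag(c,b); flip(d,b)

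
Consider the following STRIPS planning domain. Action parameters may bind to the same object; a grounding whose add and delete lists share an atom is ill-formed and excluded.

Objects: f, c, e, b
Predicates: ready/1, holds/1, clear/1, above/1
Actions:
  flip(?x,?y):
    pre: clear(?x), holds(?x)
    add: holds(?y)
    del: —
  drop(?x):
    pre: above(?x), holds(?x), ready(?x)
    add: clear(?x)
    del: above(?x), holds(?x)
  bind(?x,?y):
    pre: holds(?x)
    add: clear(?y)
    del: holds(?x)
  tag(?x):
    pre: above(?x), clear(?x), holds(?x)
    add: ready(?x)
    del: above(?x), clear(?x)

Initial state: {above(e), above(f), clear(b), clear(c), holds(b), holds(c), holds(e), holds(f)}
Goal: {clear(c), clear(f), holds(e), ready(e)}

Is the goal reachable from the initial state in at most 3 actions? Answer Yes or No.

1. bind(f,f)  →  {above(e), above(f), clear(b), clear(c), clear(f), holds(b), holds(c), holds(e)}
2. bind(c,e)  →  {above(e), above(f), clear(b), clear(c), clear(e), clear(f), holds(b), holds(e)}
3. tag(e)  →  {above(f), clear(b), clear(c), clear(f), holds(b), holds(e), ready(e)}
optimal plan length = 3; 3 ≤ 3

Yes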